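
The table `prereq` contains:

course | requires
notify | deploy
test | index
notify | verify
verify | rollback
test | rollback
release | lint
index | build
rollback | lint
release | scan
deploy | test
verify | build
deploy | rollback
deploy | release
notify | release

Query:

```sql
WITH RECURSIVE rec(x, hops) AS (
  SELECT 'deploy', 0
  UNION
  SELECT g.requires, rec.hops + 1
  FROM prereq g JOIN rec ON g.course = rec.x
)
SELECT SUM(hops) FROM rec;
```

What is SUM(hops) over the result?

Base: (deploy, hops=0).
Iteration 1: edges from {deploy} -> (release, hops=1), (rollback, hops=1), (test, hops=1).
Iteration 2: edges from {release,rollback,test} -> (index, hops=2), (lint, hops=2), (rollback, hops=2), (scan, hops=2). [UNION drops 1 duplicate row(s)]
Iteration 3: edges from {index,lint,rollback,scan} -> (build, hops=3), (lint, hops=3).
Iteration 4: no outgoing edges from {build,lint}; recursion stops.
SUM(hops) = 0 + 1 + 1 + 1 + 2 + 2 + 2 + 2 + 3 + 3 = 17.

17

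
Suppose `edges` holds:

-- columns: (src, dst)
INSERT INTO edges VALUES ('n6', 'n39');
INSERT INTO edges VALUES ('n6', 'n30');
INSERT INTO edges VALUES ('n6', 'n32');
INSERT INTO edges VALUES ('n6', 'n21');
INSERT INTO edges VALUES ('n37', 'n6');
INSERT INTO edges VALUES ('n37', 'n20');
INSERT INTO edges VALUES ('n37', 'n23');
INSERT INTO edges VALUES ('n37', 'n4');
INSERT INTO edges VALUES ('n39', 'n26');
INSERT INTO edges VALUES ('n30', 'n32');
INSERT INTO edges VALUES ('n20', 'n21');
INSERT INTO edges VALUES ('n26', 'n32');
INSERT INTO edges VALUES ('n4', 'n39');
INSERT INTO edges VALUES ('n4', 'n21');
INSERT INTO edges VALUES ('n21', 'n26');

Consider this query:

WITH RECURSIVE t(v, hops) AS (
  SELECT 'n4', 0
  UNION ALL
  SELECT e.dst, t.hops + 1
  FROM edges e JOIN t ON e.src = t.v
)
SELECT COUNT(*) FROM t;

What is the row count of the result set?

Base: (n4, hops=0).
Iteration 1: edges from {n4} -> (n21, hops=1), (n39, hops=1).
Iteration 2: edges from {n21,n39} -> (n26, hops=2) x2. [UNION ALL keeps all 2 new rows, including repeats]
Iteration 3: edges from {n26} -> (n32, hops=3) x2. [UNION ALL keeps all 2 new rows, including repeats]
Iteration 4: no outgoing edges from {n32}; recursion stops.
Total rows emitted: 7.

7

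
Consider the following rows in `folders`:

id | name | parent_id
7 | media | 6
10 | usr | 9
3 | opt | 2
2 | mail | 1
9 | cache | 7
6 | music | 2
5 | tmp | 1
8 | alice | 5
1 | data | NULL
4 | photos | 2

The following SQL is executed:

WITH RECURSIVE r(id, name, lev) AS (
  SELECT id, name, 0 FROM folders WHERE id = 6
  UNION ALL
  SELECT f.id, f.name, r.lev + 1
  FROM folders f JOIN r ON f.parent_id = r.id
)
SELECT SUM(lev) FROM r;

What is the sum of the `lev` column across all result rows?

6

Base: id=6 (music) at lev 0.
Iteration 1: rows with parent_id in {6} -> media (id 7, lev 1).
Iteration 2: rows with parent_id in {7} -> cache (id 9, lev 2).
Iteration 3: rows with parent_id in {9} -> usr (id 10, lev 3).
Iteration 4: no rows with parent_id in {10}; recursion stops.
SUM(lev) = 0 + 1 + 2 + 3 = 6.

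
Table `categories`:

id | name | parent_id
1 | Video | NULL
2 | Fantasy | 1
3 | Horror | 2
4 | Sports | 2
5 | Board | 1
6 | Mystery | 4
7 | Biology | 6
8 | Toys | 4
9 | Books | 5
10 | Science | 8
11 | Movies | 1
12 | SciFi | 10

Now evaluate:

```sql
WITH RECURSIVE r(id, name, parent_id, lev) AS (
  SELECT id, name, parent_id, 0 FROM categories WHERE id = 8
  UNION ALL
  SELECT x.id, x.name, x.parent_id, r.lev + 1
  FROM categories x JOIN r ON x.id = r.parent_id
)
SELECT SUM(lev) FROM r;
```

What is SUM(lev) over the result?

Base: id=8 (Toys), parent_id=4, lev 0.
Iteration 1: join on id=4 -> Sports (id 4, parent_id=2, lev 1).
Iteration 2: join on id=2 -> Fantasy (id 2, parent_id=1, lev 2).
Iteration 3: join on id=1 -> Video (id 1, parent_id=NULL, lev 3).
Iteration 4: parent_id is NULL; no match; recursion stops.
SUM(lev) = 0 + 1 + 2 + 3 = 6.

6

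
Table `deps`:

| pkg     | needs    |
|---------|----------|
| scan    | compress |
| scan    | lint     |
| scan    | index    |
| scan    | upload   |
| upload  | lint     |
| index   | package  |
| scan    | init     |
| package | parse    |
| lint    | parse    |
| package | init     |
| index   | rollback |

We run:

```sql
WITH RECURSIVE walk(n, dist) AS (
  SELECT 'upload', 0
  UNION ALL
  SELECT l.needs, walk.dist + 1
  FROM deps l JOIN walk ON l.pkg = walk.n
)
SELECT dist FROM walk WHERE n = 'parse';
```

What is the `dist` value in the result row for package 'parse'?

Base: (upload, dist=0).
Iteration 1: edges from {upload} -> (lint, dist=1).
Iteration 2: edges from {lint} -> (parse, dist=2).
Iteration 3: no outgoing edges from {parse}; recursion stops.

2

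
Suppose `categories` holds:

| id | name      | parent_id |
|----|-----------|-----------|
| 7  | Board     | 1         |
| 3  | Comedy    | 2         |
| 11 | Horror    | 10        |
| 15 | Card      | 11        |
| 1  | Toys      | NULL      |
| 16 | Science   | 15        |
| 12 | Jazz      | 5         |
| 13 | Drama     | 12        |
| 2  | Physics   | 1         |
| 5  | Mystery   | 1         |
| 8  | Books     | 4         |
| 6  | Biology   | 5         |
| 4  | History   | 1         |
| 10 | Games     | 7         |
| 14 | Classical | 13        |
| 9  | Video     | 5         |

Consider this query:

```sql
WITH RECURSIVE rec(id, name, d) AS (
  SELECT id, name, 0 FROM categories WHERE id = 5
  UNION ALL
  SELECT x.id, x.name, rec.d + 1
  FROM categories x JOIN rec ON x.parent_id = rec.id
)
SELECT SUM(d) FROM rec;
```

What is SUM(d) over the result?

8

Base: id=5 (Mystery) at d 0.
Iteration 1: rows with parent_id in {5} -> Biology (id 6, d 1), Video (id 9, d 1), Jazz (id 12, d 1).
Iteration 2: rows with parent_id in {6,9,12} -> Drama (id 13, d 2).
Iteration 3: rows with parent_id in {13} -> Classical (id 14, d 3).
Iteration 4: no rows with parent_id in {14}; recursion stops.
SUM(d) = 0 + 1 + 1 + 1 + 2 + 3 = 8.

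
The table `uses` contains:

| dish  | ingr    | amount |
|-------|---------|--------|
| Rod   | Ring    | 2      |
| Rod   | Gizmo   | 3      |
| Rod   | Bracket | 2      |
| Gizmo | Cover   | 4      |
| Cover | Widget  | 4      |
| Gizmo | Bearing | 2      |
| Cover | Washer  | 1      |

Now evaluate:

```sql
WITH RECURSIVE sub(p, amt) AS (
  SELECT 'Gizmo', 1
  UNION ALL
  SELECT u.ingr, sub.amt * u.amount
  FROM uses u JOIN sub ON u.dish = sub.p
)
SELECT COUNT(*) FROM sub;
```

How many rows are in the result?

Base: (Gizmo, amt=1).
Iteration 1: components of {Gizmo} -> Bearing = 1*2 = 2, Cover = 1*4 = 4.
Iteration 2: components of {Bearing,Cover} -> Washer = 4*1 = 4, Widget = 4*4 = 16.
Iteration 3: no further components; recursion stops.
Total rows emitted: 5.

5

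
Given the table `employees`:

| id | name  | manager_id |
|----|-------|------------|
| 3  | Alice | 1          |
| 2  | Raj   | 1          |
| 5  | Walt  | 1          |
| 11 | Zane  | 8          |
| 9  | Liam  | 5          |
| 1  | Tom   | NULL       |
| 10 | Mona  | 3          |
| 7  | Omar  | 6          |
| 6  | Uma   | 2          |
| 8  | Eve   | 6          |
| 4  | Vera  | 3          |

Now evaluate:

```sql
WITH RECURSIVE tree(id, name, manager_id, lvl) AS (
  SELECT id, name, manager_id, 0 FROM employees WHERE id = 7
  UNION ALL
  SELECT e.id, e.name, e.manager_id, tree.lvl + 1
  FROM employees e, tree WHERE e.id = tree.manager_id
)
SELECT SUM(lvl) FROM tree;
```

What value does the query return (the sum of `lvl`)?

Base: id=7 (Omar), manager_id=6, lvl 0.
Iteration 1: join on id=6 -> Uma (id 6, manager_id=2, lvl 1).
Iteration 2: join on id=2 -> Raj (id 2, manager_id=1, lvl 2).
Iteration 3: join on id=1 -> Tom (id 1, manager_id=NULL, lvl 3).
Iteration 4: manager_id is NULL; no match; recursion stops.
SUM(lvl) = 0 + 1 + 2 + 3 = 6.

6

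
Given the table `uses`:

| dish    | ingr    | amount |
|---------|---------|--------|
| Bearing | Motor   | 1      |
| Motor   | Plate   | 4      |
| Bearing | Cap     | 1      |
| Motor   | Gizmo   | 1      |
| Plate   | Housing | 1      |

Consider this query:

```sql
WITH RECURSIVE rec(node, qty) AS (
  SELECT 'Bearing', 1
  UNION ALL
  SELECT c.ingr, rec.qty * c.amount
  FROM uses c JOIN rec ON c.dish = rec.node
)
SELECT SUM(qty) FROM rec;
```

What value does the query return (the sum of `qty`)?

Base: (Bearing, qty=1).
Iteration 1: components of {Bearing} -> Cap = 1*1 = 1, Motor = 1*1 = 1.
Iteration 2: components of {Cap,Motor} -> Gizmo = 1*1 = 1, Plate = 1*4 = 4.
Iteration 3: components of {Gizmo,Plate} -> Housing = 4*1 = 4.
Iteration 4: no further components; recursion stops.
SUM(qty) = 1 + 1 + 1 + 4 + 1 + 4 = 12.

12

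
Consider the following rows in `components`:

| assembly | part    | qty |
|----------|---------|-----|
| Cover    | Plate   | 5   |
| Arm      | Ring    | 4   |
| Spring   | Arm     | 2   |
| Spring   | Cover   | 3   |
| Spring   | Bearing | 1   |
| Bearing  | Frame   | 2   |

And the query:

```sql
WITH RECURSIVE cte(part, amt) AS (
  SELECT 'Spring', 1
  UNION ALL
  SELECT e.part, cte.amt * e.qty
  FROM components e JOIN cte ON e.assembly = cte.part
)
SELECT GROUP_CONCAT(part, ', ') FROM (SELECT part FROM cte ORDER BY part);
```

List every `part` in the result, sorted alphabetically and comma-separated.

Arm, Bearing, Cover, Frame, Plate, Ring, Spring

Base: (Spring, amt=1).
Iteration 1: components of {Spring} -> Arm = 1*2 = 2, Bearing = 1*1 = 1, Cover = 1*3 = 3.
Iteration 2: components of {Arm,Bearing,Cover} -> Frame = 1*2 = 2, Plate = 3*5 = 15, Ring = 2*4 = 8.
Iteration 3: no further components; recursion stops.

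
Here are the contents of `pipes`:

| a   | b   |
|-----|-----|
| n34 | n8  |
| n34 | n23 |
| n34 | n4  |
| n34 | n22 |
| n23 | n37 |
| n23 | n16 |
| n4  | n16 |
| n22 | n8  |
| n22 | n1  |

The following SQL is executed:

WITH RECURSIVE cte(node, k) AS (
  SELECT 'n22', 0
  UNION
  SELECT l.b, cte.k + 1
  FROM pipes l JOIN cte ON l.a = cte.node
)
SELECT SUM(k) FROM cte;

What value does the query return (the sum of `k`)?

Base: (n22, k=0).
Iteration 1: edges from {n22} -> (n1, k=1), (n8, k=1).
Iteration 2: no outgoing edges from {n1,n8}; recursion stops.
SUM(k) = 0 + 1 + 1 = 2.

2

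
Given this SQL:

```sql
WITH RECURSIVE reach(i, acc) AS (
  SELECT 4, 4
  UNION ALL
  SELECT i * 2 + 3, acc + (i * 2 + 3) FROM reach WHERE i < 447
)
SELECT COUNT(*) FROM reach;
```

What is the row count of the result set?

Base: i=4, acc=4.
Iteration 1: 4 < 447 holds -> i = 4 * 2 + 3 = 11, acc = 4 + 11 = 15.
Iteration 2: 11 < 447 holds -> i = 11 * 2 + 3 = 25, acc = 15 + 25 = 40.
Iteration 3: 25 < 447 holds -> i = 25 * 2 + 3 = 53, acc = 40 + 53 = 93.
Iteration 4: 53 < 447 holds -> i = 53 * 2 + 3 = 109, acc = 93 + 109 = 202.
Iteration 5: 109 < 447 holds -> i = 109 * 2 + 3 = 221, acc = 202 + 221 = 423.
Iteration 6: 221 < 447 holds -> i = 221 * 2 + 3 = 445, acc = 423 + 445 = 868.
Iteration 7: 445 < 447 holds -> i = 445 * 2 + 3 = 893, acc = 868 + 893 = 1761.
Iteration 8: 893 < 447 fails; recursion stops.
Total rows emitted: 8.

8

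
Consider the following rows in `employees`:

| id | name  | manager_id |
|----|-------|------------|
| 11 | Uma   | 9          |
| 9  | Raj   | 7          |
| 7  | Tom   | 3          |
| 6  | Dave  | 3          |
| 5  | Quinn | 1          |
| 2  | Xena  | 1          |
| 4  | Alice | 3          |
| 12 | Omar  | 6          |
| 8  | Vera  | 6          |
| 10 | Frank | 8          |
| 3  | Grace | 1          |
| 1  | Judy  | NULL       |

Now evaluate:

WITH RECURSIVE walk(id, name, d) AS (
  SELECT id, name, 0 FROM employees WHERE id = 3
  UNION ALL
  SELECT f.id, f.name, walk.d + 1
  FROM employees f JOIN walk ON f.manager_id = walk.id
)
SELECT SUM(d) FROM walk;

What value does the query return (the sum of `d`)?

15

Base: id=3 (Grace) at d 0.
Iteration 1: rows with manager_id in {3} -> Alice (id 4, d 1), Dave (id 6, d 1), Tom (id 7, d 1).
Iteration 2: rows with manager_id in {4,6,7} -> Vera (id 8, d 2), Raj (id 9, d 2), Omar (id 12, d 2).
Iteration 3: rows with manager_id in {8,9,12} -> Frank (id 10, d 3), Uma (id 11, d 3).
Iteration 4: no rows with manager_id in {10,11}; recursion stops.
SUM(d) = 0 + 1 + 1 + 1 + 2 + 2 + 2 + 3 + 3 = 15.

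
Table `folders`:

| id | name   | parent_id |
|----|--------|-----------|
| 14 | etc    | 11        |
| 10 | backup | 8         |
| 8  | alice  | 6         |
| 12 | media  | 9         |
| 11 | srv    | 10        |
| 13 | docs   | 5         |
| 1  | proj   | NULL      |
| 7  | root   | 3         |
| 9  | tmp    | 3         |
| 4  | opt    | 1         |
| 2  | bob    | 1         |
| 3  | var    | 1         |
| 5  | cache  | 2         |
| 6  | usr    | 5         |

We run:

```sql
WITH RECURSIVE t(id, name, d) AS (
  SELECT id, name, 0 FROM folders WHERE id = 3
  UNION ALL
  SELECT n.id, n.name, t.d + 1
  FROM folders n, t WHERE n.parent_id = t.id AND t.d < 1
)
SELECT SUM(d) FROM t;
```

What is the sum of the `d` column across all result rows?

2

Base: id=3 (var) at d 0.
Iteration 1: rows with parent_id in {3} -> root (id 7, d 1), tmp (id 9, d 1).
Iteration 2: d < 1 fails for all current rows; recursion stops.
SUM(d) = 0 + 1 + 1 = 2.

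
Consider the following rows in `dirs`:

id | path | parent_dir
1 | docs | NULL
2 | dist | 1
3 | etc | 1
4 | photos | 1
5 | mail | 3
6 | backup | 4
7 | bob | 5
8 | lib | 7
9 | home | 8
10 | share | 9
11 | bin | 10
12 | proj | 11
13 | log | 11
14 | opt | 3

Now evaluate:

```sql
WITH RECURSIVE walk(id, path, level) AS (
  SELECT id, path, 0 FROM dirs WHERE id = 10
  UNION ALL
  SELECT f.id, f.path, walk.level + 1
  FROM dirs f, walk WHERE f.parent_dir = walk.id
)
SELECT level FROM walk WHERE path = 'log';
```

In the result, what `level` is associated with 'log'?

2

Base: id=10 (share) at level 0.
Iteration 1: rows with parent_dir in {10} -> bin (id 11, level 1).
Iteration 2: rows with parent_dir in {11} -> proj (id 12, level 2), log (id 13, level 2).
Iteration 3: no rows with parent_dir in {12,13}; recursion stops.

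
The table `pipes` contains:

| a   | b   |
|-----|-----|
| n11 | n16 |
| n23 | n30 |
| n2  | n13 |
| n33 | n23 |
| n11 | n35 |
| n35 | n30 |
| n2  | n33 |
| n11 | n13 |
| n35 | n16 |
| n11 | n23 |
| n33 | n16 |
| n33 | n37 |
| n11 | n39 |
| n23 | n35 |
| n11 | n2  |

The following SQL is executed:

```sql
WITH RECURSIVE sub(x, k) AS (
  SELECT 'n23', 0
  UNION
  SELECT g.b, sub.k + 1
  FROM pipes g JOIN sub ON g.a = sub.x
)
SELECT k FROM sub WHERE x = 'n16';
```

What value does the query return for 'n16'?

Base: (n23, k=0).
Iteration 1: edges from {n23} -> (n30, k=1), (n35, k=1).
Iteration 2: edges from {n30,n35} -> (n16, k=2), (n30, k=2).
Iteration 3: no outgoing edges from {n16,n30}; recursion stops.

2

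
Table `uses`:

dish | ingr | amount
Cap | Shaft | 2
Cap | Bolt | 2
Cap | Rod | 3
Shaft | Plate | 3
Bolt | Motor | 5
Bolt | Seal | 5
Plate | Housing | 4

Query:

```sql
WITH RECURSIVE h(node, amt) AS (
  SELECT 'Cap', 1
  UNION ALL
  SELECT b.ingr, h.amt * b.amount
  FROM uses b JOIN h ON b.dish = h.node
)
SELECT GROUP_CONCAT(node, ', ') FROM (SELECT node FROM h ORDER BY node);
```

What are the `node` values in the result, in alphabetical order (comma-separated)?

Bolt, Cap, Housing, Motor, Plate, Rod, Seal, Shaft

Base: (Cap, amt=1).
Iteration 1: components of {Cap} -> Bolt = 1*2 = 2, Rod = 1*3 = 3, Shaft = 1*2 = 2.
Iteration 2: components of {Bolt,Rod,Shaft} -> Motor = 2*5 = 10, Plate = 2*3 = 6, Seal = 2*5 = 10.
Iteration 3: components of {Motor,Plate,Seal} -> Housing = 6*4 = 24.
Iteration 4: no further components; recursion stops.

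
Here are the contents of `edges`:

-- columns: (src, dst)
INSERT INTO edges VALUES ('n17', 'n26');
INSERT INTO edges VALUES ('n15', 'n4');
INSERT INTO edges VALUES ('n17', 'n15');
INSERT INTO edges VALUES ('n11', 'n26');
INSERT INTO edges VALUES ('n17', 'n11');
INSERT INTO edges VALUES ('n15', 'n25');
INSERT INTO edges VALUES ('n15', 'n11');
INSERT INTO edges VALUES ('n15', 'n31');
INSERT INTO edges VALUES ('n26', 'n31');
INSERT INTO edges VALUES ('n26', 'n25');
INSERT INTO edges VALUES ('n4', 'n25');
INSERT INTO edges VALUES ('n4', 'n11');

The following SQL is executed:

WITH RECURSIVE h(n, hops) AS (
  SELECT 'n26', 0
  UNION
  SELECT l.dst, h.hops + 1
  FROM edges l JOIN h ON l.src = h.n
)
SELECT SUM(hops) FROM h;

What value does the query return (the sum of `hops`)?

Base: (n26, hops=0).
Iteration 1: edges from {n26} -> (n25, hops=1), (n31, hops=1).
Iteration 2: no outgoing edges from {n25,n31}; recursion stops.
SUM(hops) = 0 + 1 + 1 = 2.

2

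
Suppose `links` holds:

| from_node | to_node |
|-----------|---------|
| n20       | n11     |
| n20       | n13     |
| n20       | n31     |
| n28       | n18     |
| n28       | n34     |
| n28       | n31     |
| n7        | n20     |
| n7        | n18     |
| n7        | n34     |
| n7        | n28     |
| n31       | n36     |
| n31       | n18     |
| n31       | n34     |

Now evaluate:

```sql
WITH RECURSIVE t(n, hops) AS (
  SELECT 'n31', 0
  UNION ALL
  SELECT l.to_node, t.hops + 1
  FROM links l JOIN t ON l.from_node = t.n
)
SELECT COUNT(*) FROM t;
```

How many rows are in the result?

4

Base: (n31, hops=0).
Iteration 1: edges from {n31} -> (n18, hops=1), (n34, hops=1), (n36, hops=1).
Iteration 2: no outgoing edges from {n18,n34,n36}; recursion stops.
Total rows emitted: 4.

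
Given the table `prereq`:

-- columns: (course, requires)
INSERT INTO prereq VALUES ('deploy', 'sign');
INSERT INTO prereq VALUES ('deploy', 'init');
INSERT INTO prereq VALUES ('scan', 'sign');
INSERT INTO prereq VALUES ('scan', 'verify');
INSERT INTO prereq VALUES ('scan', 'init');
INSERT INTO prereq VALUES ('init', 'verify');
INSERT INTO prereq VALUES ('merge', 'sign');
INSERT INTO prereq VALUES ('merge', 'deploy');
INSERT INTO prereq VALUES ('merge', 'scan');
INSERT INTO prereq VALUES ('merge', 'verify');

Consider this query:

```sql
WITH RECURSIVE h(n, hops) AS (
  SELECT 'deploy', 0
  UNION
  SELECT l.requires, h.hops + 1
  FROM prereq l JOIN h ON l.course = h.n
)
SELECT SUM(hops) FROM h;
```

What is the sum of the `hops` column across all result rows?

Base: (deploy, hops=0).
Iteration 1: edges from {deploy} -> (init, hops=1), (sign, hops=1).
Iteration 2: edges from {init,sign} -> (verify, hops=2).
Iteration 3: no outgoing edges from {verify}; recursion stops.
SUM(hops) = 0 + 1 + 1 + 2 = 4.

4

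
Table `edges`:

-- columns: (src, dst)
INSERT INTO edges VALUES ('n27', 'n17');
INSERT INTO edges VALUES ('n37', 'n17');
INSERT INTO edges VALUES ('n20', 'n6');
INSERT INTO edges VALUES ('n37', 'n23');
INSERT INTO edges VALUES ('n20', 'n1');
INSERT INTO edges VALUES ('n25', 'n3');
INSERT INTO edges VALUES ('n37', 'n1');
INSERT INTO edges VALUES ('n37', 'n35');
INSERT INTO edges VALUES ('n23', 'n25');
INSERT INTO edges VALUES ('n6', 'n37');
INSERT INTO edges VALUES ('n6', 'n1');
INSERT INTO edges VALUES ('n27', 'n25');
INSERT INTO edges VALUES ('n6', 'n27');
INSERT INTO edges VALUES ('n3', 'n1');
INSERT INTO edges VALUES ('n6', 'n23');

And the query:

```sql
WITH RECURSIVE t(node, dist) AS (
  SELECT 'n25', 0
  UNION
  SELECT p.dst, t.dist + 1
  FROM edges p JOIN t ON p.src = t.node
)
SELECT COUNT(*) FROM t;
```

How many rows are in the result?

3

Base: (n25, dist=0).
Iteration 1: edges from {n25} -> (n3, dist=1).
Iteration 2: edges from {n3} -> (n1, dist=2).
Iteration 3: no outgoing edges from {n1}; recursion stops.
Total rows emitted: 3.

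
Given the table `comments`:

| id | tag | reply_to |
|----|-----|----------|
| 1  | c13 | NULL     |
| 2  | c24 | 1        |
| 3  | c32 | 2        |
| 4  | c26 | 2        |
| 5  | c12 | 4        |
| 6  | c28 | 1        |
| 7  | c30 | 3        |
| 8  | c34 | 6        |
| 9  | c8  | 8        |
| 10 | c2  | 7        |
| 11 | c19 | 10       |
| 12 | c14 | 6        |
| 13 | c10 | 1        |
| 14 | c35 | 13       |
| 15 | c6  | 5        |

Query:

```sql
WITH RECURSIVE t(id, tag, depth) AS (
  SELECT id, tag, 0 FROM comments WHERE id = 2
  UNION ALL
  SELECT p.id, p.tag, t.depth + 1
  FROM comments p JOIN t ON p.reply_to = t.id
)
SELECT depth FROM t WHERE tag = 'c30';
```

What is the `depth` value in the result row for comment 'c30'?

Base: id=2 (c24) at depth 0.
Iteration 1: rows with reply_to in {2} -> c32 (id 3, depth 1), c26 (id 4, depth 1).
Iteration 2: rows with reply_to in {3,4} -> c12 (id 5, depth 2), c30 (id 7, depth 2).
Iteration 3: rows with reply_to in {5,7} -> c2 (id 10, depth 3), c6 (id 15, depth 3).
Iteration 4: rows with reply_to in {10,15} -> c19 (id 11, depth 4).
Iteration 5: no rows with reply_to in {11}; recursion stops.

2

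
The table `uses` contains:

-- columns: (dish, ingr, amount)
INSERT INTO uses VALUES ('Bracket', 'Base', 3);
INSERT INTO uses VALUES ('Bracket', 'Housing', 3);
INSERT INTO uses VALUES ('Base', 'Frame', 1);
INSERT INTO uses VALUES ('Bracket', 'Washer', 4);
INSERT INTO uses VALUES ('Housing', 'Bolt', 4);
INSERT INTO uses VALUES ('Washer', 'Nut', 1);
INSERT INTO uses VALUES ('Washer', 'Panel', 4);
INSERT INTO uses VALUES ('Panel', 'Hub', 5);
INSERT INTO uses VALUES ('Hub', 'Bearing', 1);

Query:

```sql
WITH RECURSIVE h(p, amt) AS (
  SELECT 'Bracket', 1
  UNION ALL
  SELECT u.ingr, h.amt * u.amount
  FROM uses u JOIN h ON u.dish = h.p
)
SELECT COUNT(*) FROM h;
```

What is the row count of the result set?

Base: (Bracket, amt=1).
Iteration 1: components of {Bracket} -> Base = 1*3 = 3, Housing = 1*3 = 3, Washer = 1*4 = 4.
Iteration 2: components of {Base,Housing,Washer} -> Bolt = 3*4 = 12, Frame = 3*1 = 3, Nut = 4*1 = 4, Panel = 4*4 = 16.
Iteration 3: components of {Bolt,Frame,Nut,Panel} -> Hub = 16*5 = 80.
Iteration 4: components of {Hub} -> Bearing = 80*1 = 80.
Iteration 5: no further components; recursion stops.
Total rows emitted: 10.

10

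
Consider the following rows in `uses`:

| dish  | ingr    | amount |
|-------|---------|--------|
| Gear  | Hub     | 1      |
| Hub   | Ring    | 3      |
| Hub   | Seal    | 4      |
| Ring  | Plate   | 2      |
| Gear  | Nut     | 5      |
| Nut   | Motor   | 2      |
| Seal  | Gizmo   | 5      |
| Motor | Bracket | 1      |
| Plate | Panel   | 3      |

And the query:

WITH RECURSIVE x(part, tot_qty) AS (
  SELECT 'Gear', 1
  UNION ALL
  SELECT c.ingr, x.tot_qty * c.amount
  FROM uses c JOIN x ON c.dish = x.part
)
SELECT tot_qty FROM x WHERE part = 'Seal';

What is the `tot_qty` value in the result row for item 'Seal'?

4

Base: (Gear, tot_qty=1).
Iteration 1: components of {Gear} -> Hub = 1*1 = 1, Nut = 1*5 = 5.
Iteration 2: components of {Hub,Nut} -> Motor = 5*2 = 10, Ring = 1*3 = 3, Seal = 1*4 = 4.
Iteration 3: components of {Motor,Ring,Seal} -> Bracket = 10*1 = 10, Gizmo = 4*5 = 20, Plate = 3*2 = 6.
Iteration 4: components of {Bracket,Gizmo,Plate} -> Panel = 6*3 = 18.
Iteration 5: no further components; recursion stops.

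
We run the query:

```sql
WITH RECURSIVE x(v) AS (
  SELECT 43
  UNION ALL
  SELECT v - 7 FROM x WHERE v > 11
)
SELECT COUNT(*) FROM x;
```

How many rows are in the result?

Base: v=43.
Iteration 1: 43 > 11 holds -> v = 43 - 7 = 36.
Iteration 2: 36 > 11 holds -> v = 36 - 7 = 29.
Iteration 3: 29 > 11 holds -> v = 29 - 7 = 22.
Iteration 4: 22 > 11 holds -> v = 22 - 7 = 15.
Iteration 5: 15 > 11 holds -> v = 15 - 7 = 8.
Iteration 6: 8 > 11 fails; recursion stops.
Total rows emitted: 6.

6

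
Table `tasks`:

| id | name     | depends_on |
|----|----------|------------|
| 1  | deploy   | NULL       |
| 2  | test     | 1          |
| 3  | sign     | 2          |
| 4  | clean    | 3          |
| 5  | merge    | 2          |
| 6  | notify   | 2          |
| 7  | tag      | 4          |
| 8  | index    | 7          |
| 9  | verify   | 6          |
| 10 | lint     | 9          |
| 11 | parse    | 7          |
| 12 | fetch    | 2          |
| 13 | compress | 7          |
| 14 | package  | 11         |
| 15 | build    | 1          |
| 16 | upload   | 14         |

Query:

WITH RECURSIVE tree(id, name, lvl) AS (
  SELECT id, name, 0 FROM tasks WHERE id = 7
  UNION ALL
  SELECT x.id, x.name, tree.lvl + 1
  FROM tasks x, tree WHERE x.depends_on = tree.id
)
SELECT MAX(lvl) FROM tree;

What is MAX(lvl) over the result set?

Base: id=7 (tag) at lvl 0.
Iteration 1: rows with depends_on in {7} -> index (id 8, lvl 1), parse (id 11, lvl 1), compress (id 13, lvl 1).
Iteration 2: rows with depends_on in {8,11,13} -> package (id 14, lvl 2).
Iteration 3: rows with depends_on in {14} -> upload (id 16, lvl 3).
Iteration 4: no rows with depends_on in {16}; recursion stops.
lvl values: 0, 1, 1, 1, 2, 3; the maximum is 3.

3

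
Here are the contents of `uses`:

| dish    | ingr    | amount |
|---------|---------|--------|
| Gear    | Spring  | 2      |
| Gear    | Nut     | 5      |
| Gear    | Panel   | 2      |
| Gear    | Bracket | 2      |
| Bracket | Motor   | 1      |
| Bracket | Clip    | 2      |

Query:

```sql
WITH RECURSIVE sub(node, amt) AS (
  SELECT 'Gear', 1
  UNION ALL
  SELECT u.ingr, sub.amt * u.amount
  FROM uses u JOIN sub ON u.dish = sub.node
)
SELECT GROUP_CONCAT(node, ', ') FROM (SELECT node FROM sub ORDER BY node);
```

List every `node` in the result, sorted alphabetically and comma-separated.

Bracket, Clip, Gear, Motor, Nut, Panel, Spring

Base: (Gear, amt=1).
Iteration 1: components of {Gear} -> Bracket = 1*2 = 2, Nut = 1*5 = 5, Panel = 1*2 = 2, Spring = 1*2 = 2.
Iteration 2: components of {Bracket,Nut,Panel,Spring} -> Clip = 2*2 = 4, Motor = 2*1 = 2.
Iteration 3: no further components; recursion stops.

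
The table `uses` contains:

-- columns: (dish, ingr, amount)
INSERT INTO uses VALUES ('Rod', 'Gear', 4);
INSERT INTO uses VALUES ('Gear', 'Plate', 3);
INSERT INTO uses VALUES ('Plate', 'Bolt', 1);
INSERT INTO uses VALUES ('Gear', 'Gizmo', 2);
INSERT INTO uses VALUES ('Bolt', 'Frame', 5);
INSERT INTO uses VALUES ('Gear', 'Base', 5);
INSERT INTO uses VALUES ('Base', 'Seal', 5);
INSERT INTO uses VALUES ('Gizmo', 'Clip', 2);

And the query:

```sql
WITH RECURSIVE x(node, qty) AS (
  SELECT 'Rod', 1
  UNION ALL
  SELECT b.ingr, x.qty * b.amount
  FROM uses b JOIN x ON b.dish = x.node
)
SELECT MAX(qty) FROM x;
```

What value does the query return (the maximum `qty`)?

100

Base: (Rod, qty=1).
Iteration 1: components of {Rod} -> Gear = 1*4 = 4.
Iteration 2: components of {Gear} -> Base = 4*5 = 20, Gizmo = 4*2 = 8, Plate = 4*3 = 12.
Iteration 3: components of {Base,Gizmo,Plate} -> Bolt = 12*1 = 12, Clip = 8*2 = 16, Seal = 20*5 = 100.
Iteration 4: components of {Bolt,Clip,Seal} -> Frame = 12*5 = 60.
Iteration 5: no further components; recursion stops.
qty values: 1, 4, 12, 8, 20, 12, 16, 100, 60; the maximum is 100.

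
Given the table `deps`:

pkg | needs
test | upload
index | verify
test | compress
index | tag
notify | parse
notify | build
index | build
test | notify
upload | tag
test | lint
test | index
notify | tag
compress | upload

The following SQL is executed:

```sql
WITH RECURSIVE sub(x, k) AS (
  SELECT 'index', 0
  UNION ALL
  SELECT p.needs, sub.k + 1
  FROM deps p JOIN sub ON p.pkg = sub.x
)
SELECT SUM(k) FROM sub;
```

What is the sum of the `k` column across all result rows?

Base: (index, k=0).
Iteration 1: edges from {index} -> (build, k=1), (tag, k=1), (verify, k=1).
Iteration 2: no outgoing edges from {build,tag,verify}; recursion stops.
SUM(k) = 0 + 1 + 1 + 1 = 3.

3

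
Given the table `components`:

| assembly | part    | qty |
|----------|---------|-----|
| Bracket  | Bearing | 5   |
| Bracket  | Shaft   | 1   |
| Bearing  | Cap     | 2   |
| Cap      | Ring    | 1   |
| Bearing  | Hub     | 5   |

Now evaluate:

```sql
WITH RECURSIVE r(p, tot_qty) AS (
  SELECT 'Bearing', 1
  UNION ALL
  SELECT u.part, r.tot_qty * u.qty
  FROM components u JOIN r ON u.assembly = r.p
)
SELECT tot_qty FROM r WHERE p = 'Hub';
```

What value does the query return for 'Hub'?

Base: (Bearing, tot_qty=1).
Iteration 1: components of {Bearing} -> Cap = 1*2 = 2, Hub = 1*5 = 5.
Iteration 2: components of {Cap,Hub} -> Ring = 2*1 = 2.
Iteration 3: no further components; recursion stops.

5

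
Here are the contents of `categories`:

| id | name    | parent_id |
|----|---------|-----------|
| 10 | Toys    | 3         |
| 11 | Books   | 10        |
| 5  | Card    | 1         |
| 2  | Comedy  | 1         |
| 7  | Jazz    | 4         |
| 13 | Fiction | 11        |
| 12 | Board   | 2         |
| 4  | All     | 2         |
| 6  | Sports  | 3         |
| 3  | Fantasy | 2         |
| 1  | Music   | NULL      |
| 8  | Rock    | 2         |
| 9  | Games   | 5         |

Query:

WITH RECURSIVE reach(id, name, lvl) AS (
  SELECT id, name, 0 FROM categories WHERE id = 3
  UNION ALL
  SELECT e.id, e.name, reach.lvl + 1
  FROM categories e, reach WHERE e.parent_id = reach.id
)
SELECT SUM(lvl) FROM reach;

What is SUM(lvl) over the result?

7

Base: id=3 (Fantasy) at lvl 0.
Iteration 1: rows with parent_id in {3} -> Sports (id 6, lvl 1), Toys (id 10, lvl 1).
Iteration 2: rows with parent_id in {6,10} -> Books (id 11, lvl 2).
Iteration 3: rows with parent_id in {11} -> Fiction (id 13, lvl 3).
Iteration 4: no rows with parent_id in {13}; recursion stops.
SUM(lvl) = 0 + 1 + 1 + 2 + 3 = 7.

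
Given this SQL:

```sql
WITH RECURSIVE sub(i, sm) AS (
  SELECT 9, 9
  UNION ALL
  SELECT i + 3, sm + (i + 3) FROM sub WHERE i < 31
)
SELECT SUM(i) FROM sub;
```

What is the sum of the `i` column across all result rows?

Base: i=9, sm=9.
Iteration 1: 9 < 31 holds -> i = 9 + 3 = 12, sm = 9 + 12 = 21.
Iteration 2: 12 < 31 holds -> i = 12 + 3 = 15, sm = 21 + 15 = 36.
Iteration 3: 15 < 31 holds -> i = 15 + 3 = 18, sm = 36 + 18 = 54.
Iteration 4: 18 < 31 holds -> i = 18 + 3 = 21, sm = 54 + 21 = 75.
Iteration 5: 21 < 31 holds -> i = 21 + 3 = 24, sm = 75 + 24 = 99.
Iteration 6: 24 < 31 holds -> i = 24 + 3 = 27, sm = 99 + 27 = 126.
Iteration 7: 27 < 31 holds -> i = 27 + 3 = 30, sm = 126 + 30 = 156.
Iteration 8: 30 < 31 holds -> i = 30 + 3 = 33, sm = 156 + 33 = 189.
Iteration 9: 33 < 31 fails; recursion stops.
SUM(i) = 9 + 12 + 15 + 18 + 21 + 24 + 27 + 30 + 33 = 189.

189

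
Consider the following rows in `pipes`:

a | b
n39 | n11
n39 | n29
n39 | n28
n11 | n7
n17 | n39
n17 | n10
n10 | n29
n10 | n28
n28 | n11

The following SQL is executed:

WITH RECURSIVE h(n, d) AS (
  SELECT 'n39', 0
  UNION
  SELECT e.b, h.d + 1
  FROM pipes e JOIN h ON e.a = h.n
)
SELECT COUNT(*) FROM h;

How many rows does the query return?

7

Base: (n39, d=0).
Iteration 1: edges from {n39} -> (n11, d=1), (n28, d=1), (n29, d=1).
Iteration 2: edges from {n11,n28,n29} -> (n11, d=2), (n7, d=2).
Iteration 3: edges from {n11,n7} -> (n7, d=3).
Iteration 4: no outgoing edges from {n7}; recursion stops.
Total rows emitted: 7.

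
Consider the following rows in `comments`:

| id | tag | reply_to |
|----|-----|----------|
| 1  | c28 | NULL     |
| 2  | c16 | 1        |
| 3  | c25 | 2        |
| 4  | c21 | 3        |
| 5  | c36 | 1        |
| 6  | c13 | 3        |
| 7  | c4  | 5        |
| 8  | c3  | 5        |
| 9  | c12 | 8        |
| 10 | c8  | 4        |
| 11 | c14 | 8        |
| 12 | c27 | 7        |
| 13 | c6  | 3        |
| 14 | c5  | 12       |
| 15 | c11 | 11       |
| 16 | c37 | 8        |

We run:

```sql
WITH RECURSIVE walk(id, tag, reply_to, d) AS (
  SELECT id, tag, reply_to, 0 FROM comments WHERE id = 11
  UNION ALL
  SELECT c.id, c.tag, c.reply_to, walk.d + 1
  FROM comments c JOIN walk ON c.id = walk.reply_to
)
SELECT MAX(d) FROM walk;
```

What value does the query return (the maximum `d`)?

3

Base: id=11 (c14), reply_to=8, d 0.
Iteration 1: join on id=8 -> c3 (id 8, reply_to=5, d 1).
Iteration 2: join on id=5 -> c36 (id 5, reply_to=1, d 2).
Iteration 3: join on id=1 -> c28 (id 1, reply_to=NULL, d 3).
Iteration 4: reply_to is NULL; no match; recursion stops.
d values: 0, 1, 2, 3; the maximum is 3.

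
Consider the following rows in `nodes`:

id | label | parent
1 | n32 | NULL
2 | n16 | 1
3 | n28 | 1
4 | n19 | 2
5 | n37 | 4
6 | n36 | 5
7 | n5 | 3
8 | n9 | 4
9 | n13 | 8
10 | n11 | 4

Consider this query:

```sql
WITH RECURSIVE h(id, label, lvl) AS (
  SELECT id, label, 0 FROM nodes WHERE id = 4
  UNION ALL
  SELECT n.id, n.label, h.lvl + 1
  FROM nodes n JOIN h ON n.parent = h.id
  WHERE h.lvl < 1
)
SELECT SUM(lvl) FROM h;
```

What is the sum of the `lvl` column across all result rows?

3

Base: id=4 (n19) at lvl 0.
Iteration 1: rows with parent in {4} -> n37 (id 5, lvl 1), n9 (id 8, lvl 1), n11 (id 10, lvl 1).
Iteration 2: lvl < 1 fails for all current rows; recursion stops.
SUM(lvl) = 0 + 1 + 1 + 1 = 3.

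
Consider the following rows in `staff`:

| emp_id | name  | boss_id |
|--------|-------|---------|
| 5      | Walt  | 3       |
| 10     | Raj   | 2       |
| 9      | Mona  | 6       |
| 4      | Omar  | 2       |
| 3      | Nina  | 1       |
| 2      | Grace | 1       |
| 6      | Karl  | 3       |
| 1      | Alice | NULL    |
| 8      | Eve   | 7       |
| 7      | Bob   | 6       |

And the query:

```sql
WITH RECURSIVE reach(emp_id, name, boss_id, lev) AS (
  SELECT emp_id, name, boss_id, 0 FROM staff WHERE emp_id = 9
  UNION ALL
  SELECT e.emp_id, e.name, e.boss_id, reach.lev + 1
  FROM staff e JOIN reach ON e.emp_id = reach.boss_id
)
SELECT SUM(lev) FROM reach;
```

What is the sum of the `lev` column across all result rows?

6

Base: emp_id=9 (Mona), boss_id=6, lev 0.
Iteration 1: join on emp_id=6 -> Karl (id 6, boss_id=3, lev 1).
Iteration 2: join on emp_id=3 -> Nina (id 3, boss_id=1, lev 2).
Iteration 3: join on emp_id=1 -> Alice (id 1, boss_id=NULL, lev 3).
Iteration 4: boss_id is NULL; no match; recursion stops.
SUM(lev) = 0 + 1 + 2 + 3 = 6.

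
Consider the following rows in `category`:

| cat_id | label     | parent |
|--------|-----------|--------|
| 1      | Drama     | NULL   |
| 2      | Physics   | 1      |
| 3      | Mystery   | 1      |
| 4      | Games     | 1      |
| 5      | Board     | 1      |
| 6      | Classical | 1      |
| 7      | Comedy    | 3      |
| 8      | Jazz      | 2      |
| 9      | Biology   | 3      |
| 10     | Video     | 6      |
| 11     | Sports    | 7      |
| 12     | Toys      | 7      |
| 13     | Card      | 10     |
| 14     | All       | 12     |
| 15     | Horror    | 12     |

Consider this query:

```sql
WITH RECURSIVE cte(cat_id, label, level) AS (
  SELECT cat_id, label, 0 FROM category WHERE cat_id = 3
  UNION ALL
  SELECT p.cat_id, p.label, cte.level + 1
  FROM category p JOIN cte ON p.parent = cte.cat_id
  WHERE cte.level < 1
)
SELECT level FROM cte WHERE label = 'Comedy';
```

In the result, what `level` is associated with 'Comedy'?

Base: cat_id=3 (Mystery) at level 0.
Iteration 1: rows with parent in {3} -> Comedy (id 7, level 1), Biology (id 9, level 1).
Iteration 2: level < 1 fails for all current rows; recursion stops.

1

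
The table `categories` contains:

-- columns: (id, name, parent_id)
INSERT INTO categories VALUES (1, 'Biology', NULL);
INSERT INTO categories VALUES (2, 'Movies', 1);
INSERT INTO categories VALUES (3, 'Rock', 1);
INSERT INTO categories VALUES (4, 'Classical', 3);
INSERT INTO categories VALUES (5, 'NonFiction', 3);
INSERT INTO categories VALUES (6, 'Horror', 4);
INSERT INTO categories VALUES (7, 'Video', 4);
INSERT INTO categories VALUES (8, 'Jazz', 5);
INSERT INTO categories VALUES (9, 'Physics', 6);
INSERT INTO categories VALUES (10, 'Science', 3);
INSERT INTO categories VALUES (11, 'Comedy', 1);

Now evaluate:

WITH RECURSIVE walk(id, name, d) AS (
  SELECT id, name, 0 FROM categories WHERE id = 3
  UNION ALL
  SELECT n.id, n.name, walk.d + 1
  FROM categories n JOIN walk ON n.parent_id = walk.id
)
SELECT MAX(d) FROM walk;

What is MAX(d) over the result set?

Base: id=3 (Rock) at d 0.
Iteration 1: rows with parent_id in {3} -> Classical (id 4, d 1), NonFiction (id 5, d 1), Science (id 10, d 1).
Iteration 2: rows with parent_id in {4,5,10} -> Horror (id 6, d 2), Video (id 7, d 2), Jazz (id 8, d 2).
Iteration 3: rows with parent_id in {6,7,8} -> Physics (id 9, d 3).
Iteration 4: no rows with parent_id in {9}; recursion stops.
d values: 0, 1, 1, 1, 2, 2, 2, 3; the maximum is 3.

3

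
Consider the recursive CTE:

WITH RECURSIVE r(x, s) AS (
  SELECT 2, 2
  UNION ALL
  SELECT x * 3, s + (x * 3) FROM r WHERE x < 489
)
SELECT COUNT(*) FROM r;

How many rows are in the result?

7

Base: x=2, s=2.
Iteration 1: 2 < 489 holds -> x = 2 * 3 = 6, s = 2 + 6 = 8.
Iteration 2: 6 < 489 holds -> x = 6 * 3 = 18, s = 8 + 18 = 26.
Iteration 3: 18 < 489 holds -> x = 18 * 3 = 54, s = 26 + 54 = 80.
Iteration 4: 54 < 489 holds -> x = 54 * 3 = 162, s = 80 + 162 = 242.
Iteration 5: 162 < 489 holds -> x = 162 * 3 = 486, s = 242 + 486 = 728.
Iteration 6: 486 < 489 holds -> x = 486 * 3 = 1458, s = 728 + 1458 = 2186.
Iteration 7: 1458 < 489 fails; recursion stops.
Total rows emitted: 7.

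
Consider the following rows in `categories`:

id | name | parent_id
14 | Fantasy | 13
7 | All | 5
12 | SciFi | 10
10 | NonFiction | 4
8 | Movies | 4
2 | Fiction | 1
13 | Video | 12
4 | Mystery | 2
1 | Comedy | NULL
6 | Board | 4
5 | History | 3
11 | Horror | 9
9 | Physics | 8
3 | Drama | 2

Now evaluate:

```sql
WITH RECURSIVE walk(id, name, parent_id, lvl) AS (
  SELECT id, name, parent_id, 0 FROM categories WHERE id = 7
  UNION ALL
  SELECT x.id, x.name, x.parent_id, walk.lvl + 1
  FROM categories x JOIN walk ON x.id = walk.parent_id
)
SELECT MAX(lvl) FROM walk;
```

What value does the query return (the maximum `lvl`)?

Base: id=7 (All), parent_id=5, lvl 0.
Iteration 1: join on id=5 -> History (id 5, parent_id=3, lvl 1).
Iteration 2: join on id=3 -> Drama (id 3, parent_id=2, lvl 2).
Iteration 3: join on id=2 -> Fiction (id 2, parent_id=1, lvl 3).
Iteration 4: join on id=1 -> Comedy (id 1, parent_id=NULL, lvl 4).
Iteration 5: parent_id is NULL; no match; recursion stops.
lvl values: 0, 1, 2, 3, 4; the maximum is 4.

4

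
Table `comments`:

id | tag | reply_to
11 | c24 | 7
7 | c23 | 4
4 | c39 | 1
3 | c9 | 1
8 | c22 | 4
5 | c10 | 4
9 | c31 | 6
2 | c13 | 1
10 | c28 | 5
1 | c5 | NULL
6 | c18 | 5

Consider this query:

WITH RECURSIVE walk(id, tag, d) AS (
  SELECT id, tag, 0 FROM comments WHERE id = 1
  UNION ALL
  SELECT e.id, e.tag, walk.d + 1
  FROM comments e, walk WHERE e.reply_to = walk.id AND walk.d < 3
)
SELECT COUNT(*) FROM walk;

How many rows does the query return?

Base: id=1 (c5) at d 0.
Iteration 1: rows with reply_to in {1} -> c13 (id 2, d 1), c9 (id 3, d 1), c39 (id 4, d 1).
Iteration 2: rows with reply_to in {2,3,4} -> c10 (id 5, d 2), c23 (id 7, d 2), c22 (id 8, d 2).
Iteration 3: rows with reply_to in {5,7,8} -> c18 (id 6, d 3), c28 (id 10, d 3), c24 (id 11, d 3).
Iteration 4: d < 3 fails for all current rows; recursion stops.
Total rows emitted: 10.

10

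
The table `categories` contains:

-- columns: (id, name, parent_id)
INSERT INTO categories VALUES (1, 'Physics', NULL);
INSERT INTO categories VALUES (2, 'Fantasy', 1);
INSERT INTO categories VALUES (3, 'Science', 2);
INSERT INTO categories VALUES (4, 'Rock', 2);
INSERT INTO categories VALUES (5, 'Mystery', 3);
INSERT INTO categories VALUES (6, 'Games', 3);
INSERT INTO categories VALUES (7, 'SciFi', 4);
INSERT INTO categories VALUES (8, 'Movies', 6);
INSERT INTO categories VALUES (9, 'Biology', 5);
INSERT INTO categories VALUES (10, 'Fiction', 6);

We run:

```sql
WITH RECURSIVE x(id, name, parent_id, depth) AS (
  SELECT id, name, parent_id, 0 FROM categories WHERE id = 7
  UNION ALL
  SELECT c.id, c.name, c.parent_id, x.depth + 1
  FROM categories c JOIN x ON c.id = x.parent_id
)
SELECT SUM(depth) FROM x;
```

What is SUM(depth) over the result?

Base: id=7 (SciFi), parent_id=4, depth 0.
Iteration 1: join on id=4 -> Rock (id 4, parent_id=2, depth 1).
Iteration 2: join on id=2 -> Fantasy (id 2, parent_id=1, depth 2).
Iteration 3: join on id=1 -> Physics (id 1, parent_id=NULL, depth 3).
Iteration 4: parent_id is NULL; no match; recursion stops.
SUM(depth) = 0 + 1 + 2 + 3 = 6.

6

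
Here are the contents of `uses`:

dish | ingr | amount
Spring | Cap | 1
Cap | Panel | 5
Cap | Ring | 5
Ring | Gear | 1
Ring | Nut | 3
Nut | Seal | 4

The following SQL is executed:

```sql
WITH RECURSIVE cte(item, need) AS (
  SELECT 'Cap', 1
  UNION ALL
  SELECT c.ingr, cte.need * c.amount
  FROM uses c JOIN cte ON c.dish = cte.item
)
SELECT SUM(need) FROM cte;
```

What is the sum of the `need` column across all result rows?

91

Base: (Cap, need=1).
Iteration 1: components of {Cap} -> Panel = 1*5 = 5, Ring = 1*5 = 5.
Iteration 2: components of {Panel,Ring} -> Gear = 5*1 = 5, Nut = 5*3 = 15.
Iteration 3: components of {Gear,Nut} -> Seal = 15*4 = 60.
Iteration 4: no further components; recursion stops.
SUM(need) = 1 + 5 + 5 + 5 + 15 + 60 = 91.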